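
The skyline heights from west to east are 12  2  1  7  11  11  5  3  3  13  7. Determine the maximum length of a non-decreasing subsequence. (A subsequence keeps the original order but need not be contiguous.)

5

Let dp[i] be the length of the longest such subsequence ending at index i:
i:      1  2  3  4  5  6  7  8  9 10 11
a[i]:  12  2  1  7 11 11  5  3  3 13  7
dp:     1  1  1  2  3  4  2  2  3  5  4
Maximum dp value is 5.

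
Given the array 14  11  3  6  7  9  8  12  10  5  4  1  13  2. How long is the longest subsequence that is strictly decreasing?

Let dp[i] be the longest strictly decreasing subsequence ending at i:
i:      1  2  3  4  5  6  7  8  9 10 11 12 13 14
a[i]:  14 11  3  6  7  9  8 12 10  5  4  1 13  2
dp:     1  2  3  3  3  3  4  2  3  5  6  7  2  7
Maximum is 7.

7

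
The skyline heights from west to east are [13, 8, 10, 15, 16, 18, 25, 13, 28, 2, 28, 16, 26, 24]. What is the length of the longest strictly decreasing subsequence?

3

Negate each value so 'decreasing' becomes 'increasing', then run patience tails on the negated sequence:
-13 → extends → [-13]
-8 → extends → [-13, -8]
-10 → replaces -8 → [-13, -10]
-15 → replaces -13 → [-15, -10]
-16 → replaces -15 → [-16, -10]
-18 → replaces -16 → [-18, -10]
-25 → replaces -18 → [-25, -10]
-13 → replaces -10 → [-25, -13]
-28 → replaces -25 → [-28, -13]
-2 → extends → [-28, -13, -2]
-28 → already a tail → [-28, -13, -2]
-16 → replaces -13 → [-28, -16, -2]
-26 → replaces -16 → [-28, -26, -2]
-24 → replaces -2 → [-28, -26, -24]
Three tails, so the longest strictly decreasing subsequence of the original has length 3.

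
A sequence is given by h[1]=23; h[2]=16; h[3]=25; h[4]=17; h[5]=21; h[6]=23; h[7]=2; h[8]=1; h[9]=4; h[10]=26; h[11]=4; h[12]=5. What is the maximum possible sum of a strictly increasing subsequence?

103

Let S[i] be the best sum of a strictly increasing subsequence ending at i:
i:       1   2   3   4   5   6   7   8   9  10  11  12
h[i]:   23  16  25  17  21  23   2   1   4  26   4   5
S:      23  16  48  33  54  77   2   1   6 103   6  11
Maximum is 103 (e.g. 16 + 17 + 21 + 23 + 26).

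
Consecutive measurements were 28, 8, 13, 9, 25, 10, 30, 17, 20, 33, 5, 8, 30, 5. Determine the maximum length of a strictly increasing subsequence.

Track the smallest tail for each achievable length (strict):
28 → extends → [28]
8 → replaces 28 → [8]
13 → extends → [8, 13]
9 → replaces 13 → [8, 9]
25 → extends → [8, 9, 25]
10 → replaces 25 → [8, 9, 10]
30 → extends → [8, 9, 10, 30]
17 → replaces 30 → [8, 9, 10, 17]
20 → extends → [8, 9, 10, 17, 20]
33 → extends → [8, 9, 10, 17, 20, 33]
5 → replaces 8 → [5, 9, 10, 17, 20, 33]
8 → replaces 9 → [5, 8, 10, 17, 20, 33]
30 → replaces 33 → [5, 8, 10, 17, 20, 30]
5 → already a tail → [5, 8, 10, 17, 20, 30]
Six tails, so the longest strictly increasing subsequence has length 6 (e.g. 8, 9, 10, 17, 20, 33).

6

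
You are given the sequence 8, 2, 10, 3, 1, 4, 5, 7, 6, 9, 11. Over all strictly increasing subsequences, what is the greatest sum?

41

Let S[i] be the best sum of a strictly increasing subsequence ending at i:
i:      1  2  3  4  5  6  7  8  9 10 11
a[i]:   8  2 10  3  1  4  5  7  6  9 11
S:      8  2 18  5  1  9 14 21 20 30 41
Maximum is 41 (e.g. 2 + 3 + 4 + 5 + 7 + 9 + 11).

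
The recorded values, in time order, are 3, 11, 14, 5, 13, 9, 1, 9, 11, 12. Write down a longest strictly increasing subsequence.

Patience tails give the LIS length; then backtrack through the dp parents:
3 → extends → [3]
11 → extends → [3, 11]
14 → extends → [3, 11, 14]
5 → replaces 11 → [3, 5, 14]
13 → replaces 14 → [3, 5, 13]
9 → replaces 13 → [3, 5, 9]
1 → replaces 3 → [1, 5, 9]
9 → already a tail → [1, 5, 9]
11 → extends → [1, 5, 9, 11]
12 → extends → [1, 5, 9, 11, 12]
Length 5; one witness is 3, 5, 9, 11, 12.

3, 5, 9, 11, 12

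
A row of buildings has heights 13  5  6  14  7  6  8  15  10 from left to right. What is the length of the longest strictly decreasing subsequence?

3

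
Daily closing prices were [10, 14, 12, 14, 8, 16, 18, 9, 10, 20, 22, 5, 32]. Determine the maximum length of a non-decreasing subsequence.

Track the smallest tail for each achievable length (allowing ties):
10 → extends → [10]
14 → extends → [10, 14]
12 → replaces 14 → [10, 12]
14 → extends → [10, 12, 14]
8 → replaces 10 → [8, 12, 14]
16 → extends → [8, 12, 14, 16]
18 → extends → [8, 12, 14, 16, 18]
9 → replaces 12 → [8, 9, 14, 16, 18]
10 → replaces 14 → [8, 9, 10, 16, 18]
20 → extends → [8, 9, 10, 16, 18, 20]
22 → extends → [8, 9, 10, 16, 18, 20, 22]
5 → replaces 8 → [5, 9, 10, 16, 18, 20, 22]
32 → extends → [5, 9, 10, 16, 18, 20, 22, 32]
Eight tails, so the longest non-decreasing subsequence has length 8 (e.g. 10, 14, 14, 16, 18, 20, 22, 32).

8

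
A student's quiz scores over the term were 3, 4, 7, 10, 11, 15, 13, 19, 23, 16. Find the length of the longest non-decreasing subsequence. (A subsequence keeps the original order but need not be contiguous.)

8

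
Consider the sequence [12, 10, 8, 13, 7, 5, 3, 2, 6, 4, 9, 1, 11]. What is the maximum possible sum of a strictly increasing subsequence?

31

Let S[i] be the best sum of a strictly increasing subsequence ending at i:
i:      1  2  3  4  5  6  7  8  9 10 11 12 13
a[i]:  12 10  8 13  7  5  3  2  6  4  9  1 11
S:     12 10  8 25  7  5  3  2 11  7 20  1 31
Maximum is 31 (e.g. 5 + 6 + 9 + 11).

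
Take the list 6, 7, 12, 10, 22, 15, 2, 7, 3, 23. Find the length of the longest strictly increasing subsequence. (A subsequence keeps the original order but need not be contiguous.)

5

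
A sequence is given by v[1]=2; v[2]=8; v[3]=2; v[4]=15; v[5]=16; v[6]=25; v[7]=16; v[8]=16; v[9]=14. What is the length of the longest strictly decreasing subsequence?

3

Let dp[i] be the longest strictly decreasing subsequence ending at i:
i:      1  2  3  4  5  6  7  8  9
v[i]:   2  8  2 15 16 25 16 16 14
dp:     1  1  2  1  1  1  2  2  3
Maximum is 3.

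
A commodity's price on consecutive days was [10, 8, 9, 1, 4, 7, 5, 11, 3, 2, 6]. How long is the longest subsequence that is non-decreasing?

Let dp[i] be the length of the longest such subsequence ending at index i:
i:      1  2  3  4  5  6  7  8  9 10 11
a[i]:  10  8  9  1  4  7  5 11  3  2  6
dp:     1  1  2  1  2  3  3  4  2  2  4
Maximum dp value is 4.

4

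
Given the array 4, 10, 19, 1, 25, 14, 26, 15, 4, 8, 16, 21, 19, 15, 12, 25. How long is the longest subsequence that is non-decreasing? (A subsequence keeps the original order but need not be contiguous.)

7

Let dp[i] be the length of the longest such subsequence ending at index i:
i:      1  2  3  4  5  6  7  8  9 10 11 12 13 14 15 16
a[i]:   4 10 19  1 25 14 26 15  4  8 16 21 19 15 12 25
dp:     1  2  3  1  4  3  5  4  2  3  5  6  6  5  4  7
Maximum dp value is 7.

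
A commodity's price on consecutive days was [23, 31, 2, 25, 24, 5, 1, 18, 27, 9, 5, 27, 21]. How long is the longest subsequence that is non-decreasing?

5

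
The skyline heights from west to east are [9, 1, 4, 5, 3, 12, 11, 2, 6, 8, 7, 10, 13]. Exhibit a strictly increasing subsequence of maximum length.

Patience tails give the LIS length; then backtrack through the dp parents:
9 → extends → [9]
1 → replaces 9 → [1]
4 → extends → [1, 4]
5 → extends → [1, 4, 5]
3 → replaces 4 → [1, 3, 5]
12 → extends → [1, 3, 5, 12]
11 → replaces 12 → [1, 3, 5, 11]
2 → replaces 3 → [1, 2, 5, 11]
6 → replaces 11 → [1, 2, 5, 6]
8 → extends → [1, 2, 5, 6, 8]
7 → replaces 8 → [1, 2, 5, 6, 7]
10 → extends → [1, 2, 5, 6, 7, 10]
13 → extends → [1, 2, 5, 6, 7, 10, 13]
Length 7; one witness is 1, 4, 5, 6, 8, 10, 13.

1, 4, 5, 6, 8, 10, 13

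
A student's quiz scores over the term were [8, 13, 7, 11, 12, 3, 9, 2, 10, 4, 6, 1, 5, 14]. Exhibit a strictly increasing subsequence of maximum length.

Patience tails give the LIS length; then backtrack through the dp parents:
8 → extends → [8]
13 → extends → [8, 13]
7 → replaces 8 → [7, 13]
11 → replaces 13 → [7, 11]
12 → extends → [7, 11, 12]
3 → replaces 7 → [3, 11, 12]
9 → replaces 11 → [3, 9, 12]
2 → replaces 3 → [2, 9, 12]
10 → replaces 12 → [2, 9, 10]
4 → replaces 9 → [2, 4, 10]
6 → replaces 10 → [2, 4, 6]
1 → replaces 2 → [1, 4, 6]
5 → replaces 6 → [1, 4, 5]
14 → extends → [1, 4, 5, 14]
Length 4; one witness is 8, 11, 12, 14.

8, 11, 12, 14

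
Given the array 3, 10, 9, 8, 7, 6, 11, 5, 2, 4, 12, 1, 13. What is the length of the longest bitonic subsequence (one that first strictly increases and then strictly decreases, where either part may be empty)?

9

inc[i] = longest strictly increasing subsequence ending at i; dec[i] = longest strictly decreasing subsequence starting at i:
i:      1  2  3  4  5  6  7  8  9 10 11 12 13
a[i]:   3 10  9  8  7  6 11  5  2  4 12  1 13
inc:    1  2  2  2  2  2  3  2  1  2  4  1  5
dec:    3  8  7  6  5  4  4  3  2  2  2  1  1
Best peak at i=2 (value 10): inc=2, dec=8, length 2+8−1 = 9.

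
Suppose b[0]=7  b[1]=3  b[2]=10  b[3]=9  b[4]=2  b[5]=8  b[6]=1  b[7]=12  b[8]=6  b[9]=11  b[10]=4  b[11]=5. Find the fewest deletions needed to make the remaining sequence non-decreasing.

9

Fewest deletions = n − (longest non-decreasing subsequence).
i:      0  1  2  3  4  5  6  7  8  9 10 11
b[i]:   7  3 10  9  2  8  1 12  6 11  4  5
dp:     1  1  2  2  1  2  1  3  2  3  2  3
max dp = 3, so deletions = 12 − 3 = 9.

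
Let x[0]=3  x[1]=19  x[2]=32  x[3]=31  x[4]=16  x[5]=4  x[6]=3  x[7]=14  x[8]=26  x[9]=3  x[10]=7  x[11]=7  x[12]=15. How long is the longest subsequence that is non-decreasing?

6

Let dp[i] be the length of the longest such subsequence ending at index i:
i:      0  1  2  3  4  5  6  7  8  9 10 11 12
x[i]:   3 19 32 31 16  4  3 14 26  3  7  7 15
dp:     1  2  3  3  2  2  2  3  4  3  4  5  6
Maximum dp value is 6.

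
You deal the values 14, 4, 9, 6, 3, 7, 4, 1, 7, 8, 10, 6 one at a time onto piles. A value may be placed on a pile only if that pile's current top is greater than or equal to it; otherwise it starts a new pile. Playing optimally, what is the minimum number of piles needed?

Place each on the leftmost legal pile:
14 → new pile 1 (tops now [14])
4 → pile 1 (tops now [4])
9 → new pile 2 (tops now [4, 9])
6 → pile 2 (tops now [4, 6])
3 → pile 1 (tops now [3, 6])
7 → new pile 3 (tops now [3, 6, 7])
4 → pile 2 (tops now [3, 4, 7])
1 → pile 1 (tops now [1, 4, 7])
7 → pile 3 (tops now [1, 4, 7])
8 → new pile 4 (tops now [1, 4, 7, 8])
10 → new pile 5 (tops now [1, 4, 7, 8, 10])
6 → pile 3 (tops now [1, 4, 6, 8, 10])
Five piles.

5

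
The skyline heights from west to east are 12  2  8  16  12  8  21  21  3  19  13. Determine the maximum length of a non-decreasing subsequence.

Let dp[i] be the length of the longest such subsequence ending at index i:
i:      1  2  3  4  5  6  7  8  9 10 11
a[i]:  12  2  8 16 12  8 21 21  3 19 13
dp:     1  1  2  3  3  3  4  5  2  4  4
Maximum dp value is 5.

5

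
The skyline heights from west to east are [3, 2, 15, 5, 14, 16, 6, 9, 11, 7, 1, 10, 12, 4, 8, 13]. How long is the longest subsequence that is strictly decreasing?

5

Let dp[i] be the longest strictly decreasing subsequence ending at i:
i:      1  2  3  4  5  6  7  8  9 10 11 12 13 14 15 16
a[i]:   3  2 15  5 14 16  6  9 11  7  1 10 12  4  8 13
dp:     1  2  1  2  2  1  3  3  3  4  5  4  3  5  5  3
Maximum is 5.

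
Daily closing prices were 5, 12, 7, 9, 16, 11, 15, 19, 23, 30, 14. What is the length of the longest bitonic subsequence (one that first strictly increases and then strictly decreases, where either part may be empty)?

inc[i] = longest strictly increasing subsequence ending at i; dec[i] = longest strictly decreasing subsequence starting at i:
i:      1  2  3  4  5  6  7  8  9 10 11
a[i]:   5 12  7  9 16 11 15 19 23 30 14
inc:    1  2  2  3  4  4  5  6  7  8  5
dec:    1  2  1  1  3  1  2  2  2  2  1
Best peak at i=10 (value 30): inc=8, dec=2, length 8+2−1 = 9.

9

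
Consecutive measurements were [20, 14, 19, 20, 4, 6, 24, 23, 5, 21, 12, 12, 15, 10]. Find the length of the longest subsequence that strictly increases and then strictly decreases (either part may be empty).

8

inc[i] = longest strictly increasing subsequence ending at i; dec[i] = longest strictly decreasing subsequence starting at i:
i:      1  2  3  4  5  6  7  8  9 10 11 12 13 14
a[i]:  20 14 19 20  4  6 24 23  5 21 12 12 15 10
inc:    1  1  2  3  1  2  4  4  2  4  3  3  4  3
dec:    4  3  3  3  1  2  5  4  1  3  2  2  2  1
Best peak at i=7 (value 24): inc=4, dec=5, length 4+5−1 = 8.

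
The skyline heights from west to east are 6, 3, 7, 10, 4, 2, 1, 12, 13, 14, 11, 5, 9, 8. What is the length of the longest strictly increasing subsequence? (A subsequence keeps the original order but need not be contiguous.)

6

Let dp[i] be the length of the longest such subsequence ending at index i:
i:      1  2  3  4  5  6  7  8  9 10 11 12 13 14
a[i]:   6  3  7 10  4  2  1 12 13 14 11  5  9  8
dp:     1  1  2  3  2  1  1  4  5  6  4  3  4  4
Maximum dp value is 6.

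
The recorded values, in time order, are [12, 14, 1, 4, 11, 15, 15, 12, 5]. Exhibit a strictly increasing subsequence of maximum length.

1, 4, 11, 15

Patience tails give the LIS length; then backtrack through the dp parents:
12 → extends → [12]
14 → extends → [12, 14]
1 → replaces 12 → [1, 14]
4 → replaces 14 → [1, 4]
11 → extends → [1, 4, 11]
15 → extends → [1, 4, 11, 15]
15 → already a tail → [1, 4, 11, 15]
12 → replaces 15 → [1, 4, 11, 12]
5 → replaces 11 → [1, 4, 5, 12]
Length 4; one witness is 1, 4, 11, 15.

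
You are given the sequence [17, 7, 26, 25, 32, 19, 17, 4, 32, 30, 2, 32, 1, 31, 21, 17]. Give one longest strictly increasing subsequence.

Patience tails give the LIS length; then backtrack through the dp parents:
17 → extends → [17]
7 → replaces 17 → [7]
26 → extends → [7, 26]
25 → replaces 26 → [7, 25]
32 → extends → [7, 25, 32]
19 → replaces 25 → [7, 19, 32]
17 → replaces 19 → [7, 17, 32]
4 → replaces 7 → [4, 17, 32]
32 → already a tail → [4, 17, 32]
30 → replaces 32 → [4, 17, 30]
2 → replaces 4 → [2, 17, 30]
32 → extends → [2, 17, 30, 32]
1 → replaces 2 → [1, 17, 30, 32]
31 → replaces 32 → [1, 17, 30, 31]
21 → replaces 30 → [1, 17, 21, 31]
17 → already a tail → [1, 17, 21, 31]
Length 4; one witness is 17, 26, 30, 32.

17, 26, 30, 32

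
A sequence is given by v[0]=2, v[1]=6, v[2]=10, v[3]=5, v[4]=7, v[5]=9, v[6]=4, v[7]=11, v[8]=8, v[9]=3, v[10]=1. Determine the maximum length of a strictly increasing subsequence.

5

Track the smallest tail for each achievable length (strict):
2 → extends → [2]
6 → extends → [2, 6]
10 → extends → [2, 6, 10]
5 → replaces 6 → [2, 5, 10]
7 → replaces 10 → [2, 5, 7]
9 → extends → [2, 5, 7, 9]
4 → replaces 5 → [2, 4, 7, 9]
11 → extends → [2, 4, 7, 9, 11]
8 → replaces 9 → [2, 4, 7, 8, 11]
3 → replaces 4 → [2, 3, 7, 8, 11]
1 → replaces 2 → [1, 3, 7, 8, 11]
Five tails, so the longest strictly increasing subsequence has length 5 (e.g. 2, 6, 7, 9, 11).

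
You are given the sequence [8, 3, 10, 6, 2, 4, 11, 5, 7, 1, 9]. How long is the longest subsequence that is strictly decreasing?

Let dp[i] be the longest strictly decreasing subsequence ending at i:
i:      1  2  3  4  5  6  7  8  9 10 11
a[i]:   8  3 10  6  2  4 11  5  7  1  9
dp:     1  2  1  2  3  3  1  3  2  4  2
Maximum is 4.

4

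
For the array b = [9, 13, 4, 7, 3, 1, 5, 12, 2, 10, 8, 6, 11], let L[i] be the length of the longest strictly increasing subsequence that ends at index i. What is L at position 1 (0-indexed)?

dp[i] = 1 + max{dp[j] : j<i, b[j]<b[i]} (or 1 if no such j):
i:      0  1  2  3  4  5  6  7  8  9 10 11 12
b[i]:   9 13  4  7  3  1  5 12  2 10  8  6 11
dp:     1  2  1  2  1  1  2  3  2  3  3  3  4
At index 1 the value is 2.

2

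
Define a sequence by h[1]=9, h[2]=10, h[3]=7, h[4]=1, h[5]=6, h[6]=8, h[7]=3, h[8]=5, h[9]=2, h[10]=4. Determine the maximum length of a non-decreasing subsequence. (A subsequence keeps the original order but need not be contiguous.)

Let dp[i] be the length of the longest such subsequence ending at index i:
i:      1  2  3  4  5  6  7  8  9 10
h[i]:   9 10  7  1  6  8  3  5  2  4
dp:     1  2  1  1  2  3  2  3  2  3
Maximum dp value is 3.

3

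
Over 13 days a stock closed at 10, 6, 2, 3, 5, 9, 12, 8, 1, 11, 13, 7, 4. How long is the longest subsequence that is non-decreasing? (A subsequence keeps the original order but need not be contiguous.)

Track the smallest tail for each achievable length (allowing ties):
10 → extends → [10]
6 → replaces 10 → [6]
2 → replaces 6 → [2]
3 → extends → [2, 3]
5 → extends → [2, 3, 5]
9 → extends → [2, 3, 5, 9]
12 → extends → [2, 3, 5, 9, 12]
8 → replaces 9 → [2, 3, 5, 8, 12]
1 → replaces 2 → [1, 3, 5, 8, 12]
11 → replaces 12 → [1, 3, 5, 8, 11]
13 → extends → [1, 3, 5, 8, 11, 13]
7 → replaces 8 → [1, 3, 5, 7, 11, 13]
4 → replaces 5 → [1, 3, 4, 7, 11, 13]
Six tails, so the longest non-decreasing subsequence has length 6 (e.g. 2, 3, 5, 9, 12, 13).

6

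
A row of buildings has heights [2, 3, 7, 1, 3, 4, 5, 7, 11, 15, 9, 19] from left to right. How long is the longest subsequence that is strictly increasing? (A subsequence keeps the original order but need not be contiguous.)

8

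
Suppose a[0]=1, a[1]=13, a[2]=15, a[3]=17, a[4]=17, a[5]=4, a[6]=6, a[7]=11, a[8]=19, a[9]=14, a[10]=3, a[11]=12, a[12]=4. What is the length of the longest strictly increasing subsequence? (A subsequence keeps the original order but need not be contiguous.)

5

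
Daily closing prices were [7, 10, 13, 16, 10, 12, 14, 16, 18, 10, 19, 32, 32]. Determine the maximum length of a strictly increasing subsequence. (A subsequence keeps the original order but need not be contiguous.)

8

Let dp[i] be the length of the longest such subsequence ending at index i:
i:      1  2  3  4  5  6  7  8  9 10 11 12 13
a[i]:   7 10 13 16 10 12 14 16 18 10 19 32 32
dp:     1  2  3  4  2  3  4  5  6  2  7  8  8
Maximum dp value is 8.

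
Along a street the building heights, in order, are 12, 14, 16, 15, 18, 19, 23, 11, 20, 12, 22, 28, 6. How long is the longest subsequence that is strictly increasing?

8

Track the smallest tail for each achievable length (strict):
12 → extends → [12]
14 → extends → [12, 14]
16 → extends → [12, 14, 16]
15 → replaces 16 → [12, 14, 15]
18 → extends → [12, 14, 15, 18]
19 → extends → [12, 14, 15, 18, 19]
23 → extends → [12, 14, 15, 18, 19, 23]
11 → replaces 12 → [11, 14, 15, 18, 19, 23]
20 → replaces 23 → [11, 14, 15, 18, 19, 20]
12 → replaces 14 → [11, 12, 15, 18, 19, 20]
22 → extends → [11, 12, 15, 18, 19, 20, 22]
28 → extends → [11, 12, 15, 18, 19, 20, 22, 28]
6 → replaces 11 → [6, 12, 15, 18, 19, 20, 22, 28]
Eight tails, so the longest strictly increasing subsequence has length 8 (e.g. 12, 14, 16, 18, 19, 20, 22, 28).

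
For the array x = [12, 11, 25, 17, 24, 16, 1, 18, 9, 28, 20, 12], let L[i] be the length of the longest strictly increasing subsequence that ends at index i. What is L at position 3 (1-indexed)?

dp[i] = 1 + max{dp[j] : j<i, x[j]<x[i]} (or 1 if no such j):
i:      1  2  3  4  5  6  7  8  9 10 11 12
x[i]:  12 11 25 17 24 16  1 18  9 28 20 12
dp:     1  1  2  2  3  2  1  3  2  4  4  3
At index 3 the value is 2.

2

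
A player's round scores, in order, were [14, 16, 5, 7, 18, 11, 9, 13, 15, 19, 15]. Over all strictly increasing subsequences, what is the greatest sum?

70

Let S[i] be the best sum of a strictly increasing subsequence ending at i:
i:      1  2  3  4  5  6  7  8  9 10 11
a[i]:  14 16  5  7 18 11  9 13 15 19 15
S:     14 30  5 12 48 23 21 36 51 70 51
Maximum is 70 (e.g. 5 + 7 + 11 + 13 + 15 + 19).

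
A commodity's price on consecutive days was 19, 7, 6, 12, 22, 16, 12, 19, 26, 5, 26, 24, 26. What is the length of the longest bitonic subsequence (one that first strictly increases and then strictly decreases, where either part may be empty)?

6

inc[i] = longest strictly increasing subsequence ending at i; dec[i] = longest strictly decreasing subsequence starting at i:
i:      1  2  3  4  5  6  7  8  9 10 11 12 13
a[i]:  19  7  6 12 22 16 12 19 26  5 26 24 26
inc:    1  1  1  2  3  3  2  4  5  1  5  5  6
dec:    4  3  2  2  4  3  2  2  2  1  2  1  1
Best peak at i=5 (value 22): inc=3, dec=4, length 3+4−1 = 6.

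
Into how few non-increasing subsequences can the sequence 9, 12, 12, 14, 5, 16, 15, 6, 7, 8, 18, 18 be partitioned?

5

The minimum number of non-increasing subsequences covering a sequence equals the length of its longest strictly increasing subsequence.
LIS length is 5 (e.g. 9, 12, 14, 16, 18), so 5 piles are needed.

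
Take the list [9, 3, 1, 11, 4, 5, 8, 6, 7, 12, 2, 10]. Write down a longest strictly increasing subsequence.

Patience tails give the LIS length; then backtrack through the dp parents:
9 → extends → [9]
3 → replaces 9 → [3]
1 → replaces 3 → [1]
11 → extends → [1, 11]
4 → replaces 11 → [1, 4]
5 → extends → [1, 4, 5]
8 → extends → [1, 4, 5, 8]
6 → replaces 8 → [1, 4, 5, 6]
7 → extends → [1, 4, 5, 6, 7]
12 → extends → [1, 4, 5, 6, 7, 12]
2 → replaces 4 → [1, 2, 5, 6, 7, 12]
10 → replaces 12 → [1, 2, 5, 6, 7, 10]
Length 6; one witness is 3, 4, 5, 6, 7, 12.

3, 4, 5, 6, 7, 12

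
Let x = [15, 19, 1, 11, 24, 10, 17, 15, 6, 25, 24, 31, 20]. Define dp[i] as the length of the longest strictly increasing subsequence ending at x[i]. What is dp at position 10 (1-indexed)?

dp[i] = 1 + max{dp[j] : j<i, x[j]<x[i]} (or 1 if no such j):
i:      1  2  3  4  5  6  7  8  9 10 11 12 13
x[i]:  15 19  1 11 24 10 17 15  6 25 24 31 20
dp:     1  2  1  2  3  2  3  3  2  4  4  5  4
At index 10 the value is 4.

4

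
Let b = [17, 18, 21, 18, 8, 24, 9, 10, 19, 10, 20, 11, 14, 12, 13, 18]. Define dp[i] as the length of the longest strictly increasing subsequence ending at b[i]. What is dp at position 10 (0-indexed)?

dp[i] = 1 + max{dp[j] : j<i, b[j]<b[i]} (or 1 if no such j):
i:      0  1  2  3  4  5  6  7  8  9 10 11 12 13 14 15
b[i]:  17 18 21 18  8 24  9 10 19 10 20 11 14 12 13 18
dp:     1  2  3  2  1  4  2  3  4  3  5  4  5  5  6  7
At index 10 the value is 5.

5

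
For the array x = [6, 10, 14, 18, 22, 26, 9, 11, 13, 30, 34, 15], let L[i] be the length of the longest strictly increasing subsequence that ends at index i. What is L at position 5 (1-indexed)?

dp[i] = 1 + max{dp[j] : j<i, x[j]<x[i]} (or 1 if no such j):
i:      1  2  3  4  5  6  7  8  9 10 11 12
x[i]:   6 10 14 18 22 26  9 11 13 30 34 15
dp:     1  2  3  4  5  6  2  3  4  7  8  5
At index 5 the value is 5.

5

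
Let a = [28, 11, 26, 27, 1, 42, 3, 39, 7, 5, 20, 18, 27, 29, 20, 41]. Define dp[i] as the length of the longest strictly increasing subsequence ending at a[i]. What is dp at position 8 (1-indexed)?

4

dp[i] = 1 + max{dp[j] : j<i, a[j]<a[i]} (or 1 if no such j):
i:      1  2  3  4  5  6  7  8  9 10 11 12 13 14 15 16
a[i]:  28 11 26 27  1 42  3 39  7  5 20 18 27 29 20 41
dp:     1  1  2  3  1  4  2  4  3  3  4  4  5  6  5  7
At index 8 the value is 4.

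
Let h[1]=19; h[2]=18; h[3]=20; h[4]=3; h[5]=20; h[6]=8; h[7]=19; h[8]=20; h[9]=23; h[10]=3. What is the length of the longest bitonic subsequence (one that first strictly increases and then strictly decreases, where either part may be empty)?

inc[i] = longest strictly increasing subsequence ending at i; dec[i] = longest strictly decreasing subsequence starting at i:
i:      1  2  3  4  5  6  7  8  9 10
h[i]:  19 18 20  3 20  8 19 20 23  3
inc:    1  1  2  1  2  2  3  4  5  1
dec:    4  3  3  1  3  2  2  2  2  1
Best peak at i=9 (value 23): inc=5, dec=2, length 5+2−1 = 6.

6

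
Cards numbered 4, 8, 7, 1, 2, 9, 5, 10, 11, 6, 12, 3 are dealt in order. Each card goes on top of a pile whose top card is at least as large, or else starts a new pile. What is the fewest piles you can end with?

Place each on the leftmost legal pile:
4 → new pile 1 (tops now [4])
8 → new pile 2 (tops now [4, 8])
7 → pile 2 (tops now [4, 7])
1 → pile 1 (tops now [1, 7])
2 → pile 2 (tops now [1, 2])
9 → new pile 3 (tops now [1, 2, 9])
5 → pile 3 (tops now [1, 2, 5])
10 → new pile 4 (tops now [1, 2, 5, 10])
11 → new pile 5 (tops now [1, 2, 5, 10, 11])
6 → pile 4 (tops now [1, 2, 5, 6, 11])
12 → new pile 6 (tops now [1, 2, 5, 6, 11, 12])
3 → pile 3 (tops now [1, 2, 3, 6, 11, 12])
Six piles.

6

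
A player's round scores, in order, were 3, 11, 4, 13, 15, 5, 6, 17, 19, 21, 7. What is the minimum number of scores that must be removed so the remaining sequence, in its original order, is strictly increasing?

Fewest deletions = n − (longest strictly increasing subsequence).
i:      1  2  3  4  5  6  7  8  9 10 11
a[i]:   3 11  4 13 15  5  6 17 19 21  7
dp:     1  2  2  3  4  3  4  5  6  7  5
max dp = 7, so deletions = 11 − 7 = 4.

4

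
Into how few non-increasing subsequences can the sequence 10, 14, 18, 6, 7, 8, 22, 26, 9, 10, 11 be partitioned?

6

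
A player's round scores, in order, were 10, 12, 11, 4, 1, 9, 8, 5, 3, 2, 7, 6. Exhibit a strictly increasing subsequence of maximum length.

Patience tails give the LIS length; then backtrack through the dp parents:
10 → extends → [10]
12 → extends → [10, 12]
11 → replaces 12 → [10, 11]
4 → replaces 10 → [4, 11]
1 → replaces 4 → [1, 11]
9 → replaces 11 → [1, 9]
8 → replaces 9 → [1, 8]
5 → replaces 8 → [1, 5]
3 → replaces 5 → [1, 3]
2 → replaces 3 → [1, 2]
7 → extends → [1, 2, 7]
6 → replaces 7 → [1, 2, 6]
Length 3; one witness is 4, 5, 7.

4, 5, 7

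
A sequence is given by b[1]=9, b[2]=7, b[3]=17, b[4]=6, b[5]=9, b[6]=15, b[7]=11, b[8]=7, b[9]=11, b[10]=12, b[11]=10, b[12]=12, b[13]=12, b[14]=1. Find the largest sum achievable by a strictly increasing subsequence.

Let S[i] be the best sum of a strictly increasing subsequence ending at i:
i:      1  2  3  4  5  6  7  8  9 10 11 12 13 14
b[i]:   9  7 17  6  9 15 11  7 11 12 10 12 12  1
S:      9  7 26  6 16 31 27 13 27 39 26 39 39  1
Maximum is 39 (e.g. 7 + 9 + 11 + 12).

39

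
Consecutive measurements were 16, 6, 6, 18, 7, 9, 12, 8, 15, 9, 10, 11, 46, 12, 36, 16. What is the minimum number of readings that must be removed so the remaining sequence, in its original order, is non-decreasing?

7

Fewest deletions = n − (longest non-decreasing subsequence).
i:      1  2  3  4  5  6  7  8  9 10 11 12 13 14 15 16
a[i]:  16  6  6 18  7  9 12  8 15  9 10 11 46 12 36 16
dp:     1  1  2  3  3  4  5  4  6  5  6  7  8  8  9  9
max dp = 9, so deletions = 16 − 9 = 7.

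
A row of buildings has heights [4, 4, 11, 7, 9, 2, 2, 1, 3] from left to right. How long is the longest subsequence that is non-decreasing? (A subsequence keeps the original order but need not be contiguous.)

4

Track the smallest tail for each achievable length (allowing ties):
4 → extends → [4]
4 → extends → [4, 4]
11 → extends → [4, 4, 11]
7 → replaces 11 → [4, 4, 7]
9 → extends → [4, 4, 7, 9]
2 → replaces 4 → [2, 4, 7, 9]
2 → replaces 4 → [2, 2, 7, 9]
1 → replaces 2 → [1, 2, 7, 9]
3 → replaces 7 → [1, 2, 3, 9]
Four tails, so the longest non-decreasing subsequence has length 4 (e.g. 4, 4, 7, 9).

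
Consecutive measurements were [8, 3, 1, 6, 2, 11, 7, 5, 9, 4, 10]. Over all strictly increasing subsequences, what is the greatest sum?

Let S[i] be the best sum of a strictly increasing subsequence ending at i:
i:      1  2  3  4  5  6  7  8  9 10 11
a[i]:   8  3  1  6  2 11  7  5  9  4 10
S:      8  3  1  9  3 20 16  8 25  7 35
Maximum is 35 (e.g. 3 + 6 + 7 + 9 + 10).

35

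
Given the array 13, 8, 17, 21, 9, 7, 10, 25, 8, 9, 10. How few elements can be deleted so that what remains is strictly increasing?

Fewest deletions = n − (longest strictly increasing subsequence).
i:      1  2  3  4  5  6  7  8  9 10 11
a[i]:  13  8 17 21  9  7 10 25  8  9 10
dp:     1  1  2  3  2  1  3  4  2  3  4
max dp = 4, so deletions = 11 − 4 = 7.

7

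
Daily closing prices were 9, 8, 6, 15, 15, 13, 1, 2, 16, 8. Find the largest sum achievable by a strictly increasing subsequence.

Let S[i] be the best sum of a strictly increasing subsequence ending at i:
i:      1  2  3  4  5  6  7  8  9 10
a[i]:   9  8  6 15 15 13  1  2 16  8
S:      9  8  6 24 24 22  1  3 40 14
Maximum is 40 (e.g. 9 + 15 + 16).

40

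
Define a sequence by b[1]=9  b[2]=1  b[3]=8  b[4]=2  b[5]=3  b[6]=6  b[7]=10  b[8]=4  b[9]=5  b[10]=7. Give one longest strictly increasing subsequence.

Patience tails give the LIS length; then backtrack through the dp parents:
9 → extends → [9]
1 → replaces 9 → [1]
8 → extends → [1, 8]
2 → replaces 8 → [1, 2]
3 → extends → [1, 2, 3]
6 → extends → [1, 2, 3, 6]
10 → extends → [1, 2, 3, 6, 10]
4 → replaces 6 → [1, 2, 3, 4, 10]
5 → replaces 10 → [1, 2, 3, 4, 5]
7 → extends → [1, 2, 3, 4, 5, 7]
Length 6; one witness is 1, 2, 3, 4, 5, 7.

1, 2, 3, 4, 5, 7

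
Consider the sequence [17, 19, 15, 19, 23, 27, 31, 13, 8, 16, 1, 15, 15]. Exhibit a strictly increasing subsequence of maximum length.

17, 19, 23, 27, 31

Patience tails give the LIS length; then backtrack through the dp parents:
17 → extends → [17]
19 → extends → [17, 19]
15 → replaces 17 → [15, 19]
19 → already a tail → [15, 19]
23 → extends → [15, 19, 23]
27 → extends → [15, 19, 23, 27]
31 → extends → [15, 19, 23, 27, 31]
13 → replaces 15 → [13, 19, 23, 27, 31]
8 → replaces 13 → [8, 19, 23, 27, 31]
16 → replaces 19 → [8, 16, 23, 27, 31]
1 → replaces 8 → [1, 16, 23, 27, 31]
15 → replaces 16 → [1, 15, 23, 27, 31]
15 → already a tail → [1, 15, 23, 27, 31]
Length 5; one witness is 17, 19, 23, 27, 31.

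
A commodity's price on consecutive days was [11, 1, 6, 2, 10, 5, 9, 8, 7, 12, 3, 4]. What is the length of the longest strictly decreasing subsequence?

Negate each value so 'decreasing' becomes 'increasing', then run patience tails on the negated sequence:
-11 → extends → [-11]
-1 → extends → [-11, -1]
-6 → replaces -1 → [-11, -6]
-2 → extends → [-11, -6, -2]
-10 → replaces -6 → [-11, -10, -2]
-5 → replaces -2 → [-11, -10, -5]
-9 → replaces -5 → [-11, -10, -9]
-8 → extends → [-11, -10, -9, -8]
-7 → extends → [-11, -10, -9, -8, -7]
-12 → replaces -11 → [-12, -10, -9, -8, -7]
-3 → extends → [-12, -10, -9, -8, -7, -3]
-4 → replaces -3 → [-12, -10, -9, -8, -7, -4]
Six tails, so the longest strictly decreasing subsequence of the original has length 6.

6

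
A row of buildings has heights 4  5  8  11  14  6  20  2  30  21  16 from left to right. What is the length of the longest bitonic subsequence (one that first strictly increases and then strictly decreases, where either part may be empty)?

inc[i] = longest strictly increasing subsequence ending at i; dec[i] = longest strictly decreasing subsequence starting at i:
i:      1  2  3  4  5  6  7  8  9 10 11
a[i]:   4  5  8 11 14  6 20  2 30 21 16
inc:    1  2  3  4  5  3  6  1  7  7  6
dec:    2  2  3  3  3  2  2  1  3  2  1
Best peak at i=9 (value 30): inc=7, dec=3, length 7+3−1 = 9.

9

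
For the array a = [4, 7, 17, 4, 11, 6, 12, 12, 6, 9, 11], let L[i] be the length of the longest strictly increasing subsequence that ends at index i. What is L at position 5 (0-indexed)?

dp[i] = 1 + max{dp[j] : j<i, a[j]<a[i]} (or 1 if no such j):
i:      0  1  2  3  4  5  6  7  8  9 10
a[i]:   4  7 17  4 11  6 12 12  6  9 11
dp:     1  2  3  1  3  2  4  4  2  3  4
At index 5 the value is 2.

2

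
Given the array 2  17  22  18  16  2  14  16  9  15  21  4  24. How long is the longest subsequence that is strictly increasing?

Track the smallest tail for each achievable length (strict):
2 → extends → [2]
17 → extends → [2, 17]
22 → extends → [2, 17, 22]
18 → replaces 22 → [2, 17, 18]
16 → replaces 17 → [2, 16, 18]
2 → already a tail → [2, 16, 18]
14 → replaces 16 → [2, 14, 18]
16 → replaces 18 → [2, 14, 16]
9 → replaces 14 → [2, 9, 16]
15 → replaces 16 → [2, 9, 15]
21 → extends → [2, 9, 15, 21]
4 → replaces 9 → [2, 4, 15, 21]
24 → extends → [2, 4, 15, 21, 24]
Five tails, so the longest strictly increasing subsequence has length 5 (e.g. 2, 17, 18, 21, 24).

5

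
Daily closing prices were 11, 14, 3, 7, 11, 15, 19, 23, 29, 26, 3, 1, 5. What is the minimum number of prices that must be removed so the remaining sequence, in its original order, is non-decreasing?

Fewest deletions = n − (longest non-decreasing subsequence).
Patience tails:
11 → extends → [11]
14 → extends → [11, 14]
3 → replaces 11 → [3, 14]
7 → replaces 14 → [3, 7]
11 → extends → [3, 7, 11]
15 → extends → [3, 7, 11, 15]
19 → extends → [3, 7, 11, 15, 19]
23 → extends → [3, 7, 11, 15, 19, 23]
29 → extends → [3, 7, 11, 15, 19, 23, 29]
26 → replaces 29 → [3, 7, 11, 15, 19, 23, 26]
3 → replaces 7 → [3, 3, 11, 15, 19, 23, 26]
1 → replaces 3 → [1, 3, 11, 15, 19, 23, 26]
5 → replaces 11 → [1, 3, 5, 15, 19, 23, 26]
Longest non-decreasing subsequence has length 7, so deletions = 13 − 7 = 6.

6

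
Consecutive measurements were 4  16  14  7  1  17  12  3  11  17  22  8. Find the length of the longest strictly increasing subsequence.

5

Track the smallest tail for each achievable length (strict):
4 → extends → [4]
16 → extends → [4, 16]
14 → replaces 16 → [4, 14]
7 → replaces 14 → [4, 7]
1 → replaces 4 → [1, 7]
17 → extends → [1, 7, 17]
12 → replaces 17 → [1, 7, 12]
3 → replaces 7 → [1, 3, 12]
11 → replaces 12 → [1, 3, 11]
17 → extends → [1, 3, 11, 17]
22 → extends → [1, 3, 11, 17, 22]
8 → replaces 11 → [1, 3, 8, 17, 22]
Five tails, so the longest strictly increasing subsequence has length 5 (e.g. 4, 7, 12, 17, 22).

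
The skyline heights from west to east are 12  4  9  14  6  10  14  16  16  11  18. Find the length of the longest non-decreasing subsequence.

Track the smallest tail for each achievable length (allowing ties):
12 → extends → [12]
4 → replaces 12 → [4]
9 → extends → [4, 9]
14 → extends → [4, 9, 14]
6 → replaces 9 → [4, 6, 14]
10 → replaces 14 → [4, 6, 10]
14 → extends → [4, 6, 10, 14]
16 → extends → [4, 6, 10, 14, 16]
16 → extends → [4, 6, 10, 14, 16, 16]
11 → replaces 14 → [4, 6, 10, 11, 16, 16]
18 → extends → [4, 6, 10, 11, 16, 16, 18]
Seven tails, so the longest non-decreasing subsequence has length 7 (e.g. 4, 9, 14, 14, 16, 16, 18).

7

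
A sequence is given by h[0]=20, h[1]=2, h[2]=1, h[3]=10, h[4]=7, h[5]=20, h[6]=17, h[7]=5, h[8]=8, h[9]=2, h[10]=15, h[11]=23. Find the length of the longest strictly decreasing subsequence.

5

Negate each value so 'decreasing' becomes 'increasing', then run patience tails on the negated sequence:
-20 → extends → [-20]
-2 → extends → [-20, -2]
-1 → extends → [-20, -2, -1]
-10 → replaces -2 → [-20, -10, -1]
-7 → replaces -1 → [-20, -10, -7]
-20 → already a tail → [-20, -10, -7]
-17 → replaces -10 → [-20, -17, -7]
-5 → extends → [-20, -17, -7, -5]
-8 → replaces -7 → [-20, -17, -8, -5]
-2 → extends → [-20, -17, -8, -5, -2]
-15 → replaces -8 → [-20, -17, -15, -5, -2]
-23 → replaces -20 → [-23, -17, -15, -5, -2]
Five tails, so the longest strictly decreasing subsequence of the original has length 5.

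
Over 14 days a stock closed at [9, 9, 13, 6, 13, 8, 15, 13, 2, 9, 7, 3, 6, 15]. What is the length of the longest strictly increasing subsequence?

Track the smallest tail for each achievable length (strict):
9 → extends → [9]
9 → already a tail → [9]
13 → extends → [9, 13]
6 → replaces 9 → [6, 13]
13 → already a tail → [6, 13]
8 → replaces 13 → [6, 8]
15 → extends → [6, 8, 15]
13 → replaces 15 → [6, 8, 13]
2 → replaces 6 → [2, 8, 13]
9 → replaces 13 → [2, 8, 9]
7 → replaces 8 → [2, 7, 9]
3 → replaces 7 → [2, 3, 9]
6 → replaces 9 → [2, 3, 6]
15 → extends → [2, 3, 6, 15]
Four tails, so the longest strictly increasing subsequence has length 4 (e.g. 6, 8, 13, 15).

4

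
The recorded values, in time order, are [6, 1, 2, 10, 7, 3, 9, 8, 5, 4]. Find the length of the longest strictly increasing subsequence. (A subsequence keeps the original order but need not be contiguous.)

4

Let dp[i] be the length of the longest such subsequence ending at index i:
i:      1  2  3  4  5  6  7  8  9 10
a[i]:   6  1  2 10  7  3  9  8  5  4
dp:     1  1  2  3  3  3  4  4  4  4
Maximum dp value is 4.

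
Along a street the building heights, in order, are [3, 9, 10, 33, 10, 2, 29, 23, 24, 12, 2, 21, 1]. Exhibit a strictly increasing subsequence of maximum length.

3, 9, 10, 23, 24

Patience tails give the LIS length; then backtrack through the dp parents:
3 → extends → [3]
9 → extends → [3, 9]
10 → extends → [3, 9, 10]
33 → extends → [3, 9, 10, 33]
10 → already a tail → [3, 9, 10, 33]
2 → replaces 3 → [2, 9, 10, 33]
29 → replaces 33 → [2, 9, 10, 29]
23 → replaces 29 → [2, 9, 10, 23]
24 → extends → [2, 9, 10, 23, 24]
12 → replaces 23 → [2, 9, 10, 12, 24]
2 → already a tail → [2, 9, 10, 12, 24]
21 → replaces 24 → [2, 9, 10, 12, 21]
1 → replaces 2 → [1, 9, 10, 12, 21]
Length 5; one witness is 3, 9, 10, 23, 24.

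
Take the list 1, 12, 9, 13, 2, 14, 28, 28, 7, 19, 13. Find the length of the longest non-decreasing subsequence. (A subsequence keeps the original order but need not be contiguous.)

6

Track the smallest tail for each achievable length (allowing ties):
1 → extends → [1]
12 → extends → [1, 12]
9 → replaces 12 → [1, 9]
13 → extends → [1, 9, 13]
2 → replaces 9 → [1, 2, 13]
14 → extends → [1, 2, 13, 14]
28 → extends → [1, 2, 13, 14, 28]
28 → extends → [1, 2, 13, 14, 28, 28]
7 → replaces 13 → [1, 2, 7, 14, 28, 28]
19 → replaces 28 → [1, 2, 7, 14, 19, 28]
13 → replaces 14 → [1, 2, 7, 13, 19, 28]
Six tails, so the longest non-decreasing subsequence has length 6 (e.g. 1, 12, 13, 14, 28, 28).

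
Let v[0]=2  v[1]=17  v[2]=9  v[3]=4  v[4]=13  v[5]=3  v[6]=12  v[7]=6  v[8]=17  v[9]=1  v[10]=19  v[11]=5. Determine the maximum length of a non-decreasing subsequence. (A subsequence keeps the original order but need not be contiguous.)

Let dp[i] be the length of the longest such subsequence ending at index i:
i:      0  1  2  3  4  5  6  7  8  9 10 11
v[i]:   2 17  9  4 13  3 12  6 17  1 19  5
dp:     1  2  2  2  3  2  3  3  4  1  5  3
Maximum dp value is 5.

5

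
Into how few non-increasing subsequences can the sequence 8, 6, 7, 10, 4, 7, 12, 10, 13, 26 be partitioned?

The minimum number of non-increasing subsequences covering a sequence equals the length of its longest strictly increasing subsequence.
LIS length is 6 (e.g. 6, 7, 10, 12, 13, 26), so 6 piles are needed.

6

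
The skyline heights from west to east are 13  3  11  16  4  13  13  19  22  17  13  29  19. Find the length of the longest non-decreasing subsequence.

7

Track the smallest tail for each achievable length (allowing ties):
13 → extends → [13]
3 → replaces 13 → [3]
11 → extends → [3, 11]
16 → extends → [3, 11, 16]
4 → replaces 11 → [3, 4, 16]
13 → replaces 16 → [3, 4, 13]
13 → extends → [3, 4, 13, 13]
19 → extends → [3, 4, 13, 13, 19]
22 → extends → [3, 4, 13, 13, 19, 22]
17 → replaces 19 → [3, 4, 13, 13, 17, 22]
13 → replaces 17 → [3, 4, 13, 13, 13, 22]
29 → extends → [3, 4, 13, 13, 13, 22, 29]
19 → replaces 22 → [3, 4, 13, 13, 13, 19, 29]
Seven tails, so the longest non-decreasing subsequence has length 7 (e.g. 3, 11, 13, 13, 19, 22, 29).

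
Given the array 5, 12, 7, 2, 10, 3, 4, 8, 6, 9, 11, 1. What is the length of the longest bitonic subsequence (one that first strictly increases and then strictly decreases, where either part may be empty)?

7

inc[i] = longest strictly increasing subsequence ending at i; dec[i] = longest strictly decreasing subsequence starting at i:
i:      1  2  3  4  5  6  7  8  9 10 11 12
a[i]:   5 12  7  2 10  3  4  8  6  9 11  1
inc:    1  2  2  1  3  2  3  4  4  5  6  1
dec:    3  5  3  2  4  2  2  3  2  2  2  1
Best peak at i=11 (value 11): inc=6, dec=2, length 6+2−1 = 7.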